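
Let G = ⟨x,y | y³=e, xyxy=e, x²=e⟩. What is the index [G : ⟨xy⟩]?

First find ord(xy) by computing successive powers:
  (xy)¹ = xy, (xy)² = e.
So |⟨xy⟩| = ord(xy) = 2. With |G| = 6, by Lagrange [G : ⟨xy⟩] = 6/2 = 3.

Answer: 3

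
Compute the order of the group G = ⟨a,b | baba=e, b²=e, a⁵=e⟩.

Enumerate words in the generators, reducing via the relations: the distinct elements are
  {a, b, e, ab, a², a³, a⁴, a²b, a³b, a⁴b}.
No further products give new elements, so |G| = 10.

Answer: 10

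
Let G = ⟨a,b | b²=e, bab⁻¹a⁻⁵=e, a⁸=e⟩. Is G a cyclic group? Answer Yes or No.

Every cyclic group is abelian. But a·b = ab while b·a = a⁵b, so a·b ≠ b·a and G is not abelian. Hence G is not cyclic.

Answer: No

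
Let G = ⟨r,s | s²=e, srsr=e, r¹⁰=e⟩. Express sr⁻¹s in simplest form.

Multiply left to right, reducing at each step:
  s · r⁻¹ = rs
  (rs) · s = r

Answer: r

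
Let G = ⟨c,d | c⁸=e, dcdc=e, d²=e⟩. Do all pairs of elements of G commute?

c·d = cd but d·c = c⁷d, so c·d ≠ d·c and G is not abelian.

Answer: No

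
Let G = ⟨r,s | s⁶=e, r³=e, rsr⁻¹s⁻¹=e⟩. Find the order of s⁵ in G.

Compute successive powers until reaching e:
  (s⁵)¹ = s⁵, (s⁵)² = s⁴, (s⁵)³ = s³, (s⁵)⁴ = s², (s⁵)⁵ = s, (s⁵)⁶ = e.
The smallest positive k with (s⁵)ᵏ = e is 6.

Answer: 6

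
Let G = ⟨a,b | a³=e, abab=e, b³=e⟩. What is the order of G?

Enumerate words in the generators, reducing via the relations: the distinct elements are
  {a, b, e, ab, a², b², ab², a²b, ba², b²a, ab²a, a²b²}.
No further products give new elements, so |G| = 12.

Answer: 12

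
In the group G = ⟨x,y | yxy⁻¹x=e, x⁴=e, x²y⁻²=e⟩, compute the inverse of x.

The order of x is 4 (smallest k with xᵏ = e), so x⁻¹ = x³ = x³.
Check: x · (x³) → x · x³ = e, giving e as required.

Answer: x³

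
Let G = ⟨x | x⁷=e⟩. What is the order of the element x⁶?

Compute successive powers until reaching e:
  (x⁶)¹ = x⁶, (x⁶)² = x⁵, (x⁶)³ = x⁴, (x⁶)⁴ = x³, (x⁶)⁵ = x², (x⁶)⁶ = x, (x⁶)⁷ = e.
The smallest positive k with (x⁶)ᵏ = e is 7.

Answer: 7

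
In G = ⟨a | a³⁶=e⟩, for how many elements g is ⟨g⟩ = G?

G is cyclic of order 36. An element generates G iff its order is 36, and a cyclic group of order 36 has exactly φ(36) = 12 such elements.

Answer: 12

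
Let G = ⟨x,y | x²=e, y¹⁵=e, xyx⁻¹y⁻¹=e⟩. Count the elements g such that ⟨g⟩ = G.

G is cyclic of order 30. An element generates G iff its order is 30, and a cyclic group of order 30 has exactly φ(30) = 8 such elements.

Answer: 8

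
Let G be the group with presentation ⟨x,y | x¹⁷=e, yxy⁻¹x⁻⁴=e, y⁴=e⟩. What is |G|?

Enumerate words in the generators, reducing via the relations: the distinct elements are
  {e, x, y, xy, x², x³, x⁴, x⁵, x⁶, x⁷, x⁸, x⁹, y², y³, xy², xy³, x²y, x³y, x¹², x¹³, x¹¹, x¹⁰, x¹⁴, x¹⁵, x¹⁶, x⁴y, x⁵y, x⁶y, x⁷y, x⁸y, x⁹y, x²y², x²y³, x³y², x³y³, x¹²y, x¹³y, x¹¹y, x¹⁰y, x¹⁴y, x¹⁵y, x¹⁶y, x⁴y², x⁴y³, x⁵y², x⁵y³, x⁶y², x⁶y³, x⁷y², x⁷y³, x⁸y², x⁸y³, x⁹y², x⁹y³, x¹²y², x¹²y³, x¹³y², x¹³y³, x¹¹y², x¹¹y³, x¹⁰y², x¹⁰y³, x¹⁴y², x¹⁴y³, x¹⁵y², x¹⁵y³, x¹⁶y², x¹⁶y³}.
No further products give new elements, so |G| = 68.

Answer: 68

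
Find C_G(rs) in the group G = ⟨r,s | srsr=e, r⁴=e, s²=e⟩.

⟨rs⟩ ⊆ C_G(rs) since powers of rs commute with rs; so |C_G(rs)| ≥ |⟨rs⟩| = 2.
By orbit–stabilizer, |C_G(rs)| = |G| / |conj. class of rs| = 8 / 2 = 4.
The 4 elements commuting with rs are {e, r², r³s, rs}.

Answer: {e, r², r³s, rs}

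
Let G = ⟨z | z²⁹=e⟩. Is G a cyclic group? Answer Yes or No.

|G| = 29. The element z has order 29 (its powers give 29 distinct elements), so ⟨z⟩ = G and G is cyclic.

Answer: Yes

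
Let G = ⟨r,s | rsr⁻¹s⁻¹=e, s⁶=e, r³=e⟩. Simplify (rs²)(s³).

Compute (rs²) · (s³) by multiplying left to right and reducing via the relations at each step:
  (rs²) · s³ = rs⁵

Answer: rs⁵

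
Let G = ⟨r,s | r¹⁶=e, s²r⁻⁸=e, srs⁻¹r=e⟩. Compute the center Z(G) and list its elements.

An element z ∈ Z(G) iff z commutes with every generator.
For example r⁸ is central: (r⁸)·r = r⁹ = r·(r⁸); (r⁸)·s = s⁻¹ = s·(r⁸).
Whereas r ∉ Z(G) since r·s = rs ≠ r⁷s⁻¹ = s·r.
Checking each of the 32 elements this way gives Z(G) = {e, r⁸}, of order 2.

Answer: {e, r⁸}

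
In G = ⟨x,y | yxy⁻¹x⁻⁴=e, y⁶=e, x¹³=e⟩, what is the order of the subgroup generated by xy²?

|⟨xy²⟩| equals the order of xy². Compute successive powers until reaching e:
  (xy²)¹ = xy², (xy²)² = x⁴y⁴, (xy²)³ = e.
The smallest positive k with (xy²)ᵏ = e is 3, so |⟨xy²⟩| = 3.

Answer: 3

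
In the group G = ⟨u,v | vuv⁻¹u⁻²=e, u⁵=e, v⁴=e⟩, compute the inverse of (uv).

The order of (uv) is 4 (smallest k with (uv)ᵏ = e), so (uv)⁻¹ = (uv)³ = u²v³.
Check: (uv) · (u²v³) → (uv) · u² = v;   v · v³ = e, giving e as required.

Answer: u²v³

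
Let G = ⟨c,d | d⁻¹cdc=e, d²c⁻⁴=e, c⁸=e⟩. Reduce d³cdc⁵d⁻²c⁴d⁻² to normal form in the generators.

Multiply left to right, reducing at each step:
  (d⁻¹) · c = c³d
  (c³d) · d = c⁷
  (c⁷) · c⁵ = c⁴
  (c⁴) · d⁻² = e
  e · c⁴ = c⁴
  (c⁴) · d⁻² = e

Answer: e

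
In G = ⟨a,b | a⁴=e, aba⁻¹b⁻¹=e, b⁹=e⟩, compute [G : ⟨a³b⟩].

First find ord(a³b) by computing successive powers:
  (a³b)¹ = a³b, (a³b)² = a²b², (a³b)³ = ab³, (a³b)⁴ = b⁴, (a³b)⁵ = a³b⁵, (a³b)⁶ = a²b⁶, (a³b)⁷ = ab⁷, (a³b)⁸ = b⁸, (a³b)⁹ = a³, (a³b)¹⁰ = a²b, (a³b)¹¹ = ab², (a³b)¹² = b³, (a³b)¹³ = a³b⁴, (a³b)¹⁴ = a²b⁵, (a³b)¹⁵ = ab⁶, (a³b)¹⁶ = b⁷, (a³b)¹⁷ = a³b⁸, (a³b)¹⁸ = a², (a³b)¹⁹ = ab, (a³b)²⁰ = b², (a³b)²¹ = a³b³, (a³b)²² = a²b⁴, (a³b)²³ = ab⁵, (a³b)²⁴ = b⁶, (a³b)²⁵ = a³b⁷, (a³b)²⁶ = a²b⁸, (a³b)²⁷ = a, (a³b)²⁸ = b, (a³b)²⁹ = a³b², (a³b)³⁰ = a²b³, (a³b)³¹ = ab⁴, (a³b)³² = b⁵, (a³b)³³ = a³b⁶, (a³b)³⁴ = a²b⁷, (a³b)³⁵ = ab⁸, (a³b)³⁶ = e.
So |⟨a³b⟩| = ord(a³b) = 36. With |G| = 36, by Lagrange [G : ⟨a³b⟩] = 36/36 = 1.

Answer: 1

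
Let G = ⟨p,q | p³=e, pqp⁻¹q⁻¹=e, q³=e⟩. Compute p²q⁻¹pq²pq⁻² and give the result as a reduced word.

Multiply left to right, reducing at each step:
  (p²) · q⁻¹ = p²q²
  (p²q²) · p = q²
  (q²) · q² = q
  q · p = pq
  (pq) · q⁻² = pq²

Answer: pq²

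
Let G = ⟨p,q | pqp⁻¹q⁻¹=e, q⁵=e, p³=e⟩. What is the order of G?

Enumerate words in the generators, reducing via the relations: the distinct elements are
  {e, p, q, pq, p², q², q³, q⁴, pq², pq³, pq⁴, p²q, p²q², p²q³, p²q⁴}.
No further products give new elements, so |G| = 15.

Answer: 15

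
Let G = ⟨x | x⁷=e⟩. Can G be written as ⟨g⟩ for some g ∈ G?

|G| = 7. The element x has order 7 (its powers give 7 distinct elements), so ⟨x⟩ = G and G is cyclic.

Answer: Yes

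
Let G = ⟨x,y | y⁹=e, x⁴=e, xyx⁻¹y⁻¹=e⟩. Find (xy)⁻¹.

The order of (xy) is 36 (smallest k with (xy)ᵏ = e), so (xy)⁻¹ = (xy)³⁵ = x³y⁸.
Check: (xy) · (x³y⁸) → (xy) · x³ = y;   y · y⁸ = e, giving e as required.

Answer: x³y⁸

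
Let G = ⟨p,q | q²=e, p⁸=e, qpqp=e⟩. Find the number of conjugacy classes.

The conjugacy classes (representative and size) are:
  [e] (size 1), [p] (size 2), [p⁶] (size 2), [p³] (size 2), [p⁴] (size 1), [q] (size 4), [p⁵q] (size 4).
Class equation: 1 + 2 + 2 + 2 + 1 + 4 + 4 = 16 = |G|. So G has 7 conjugacy classes.

Answer: 7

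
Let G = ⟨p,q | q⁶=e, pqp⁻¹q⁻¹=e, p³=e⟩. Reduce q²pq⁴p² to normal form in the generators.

Multiply left to right, reducing at each step:
  (q²) · p = pq²
  (pq²) · q⁴ = p
  p · p² = e

Answer: e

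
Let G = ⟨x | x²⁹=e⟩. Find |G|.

G is generated by a single element, so G is cyclic. The relator gives x²⁹ = e and no smaller power is forced to be e, so the 29 powers {e, x, x², x³, x⁴, x⁵, x⁶, x⁷, x⁸, x⁹, x²², x²³, x²¹, x²⁰, x²⁴, x²⁵, x²⁶, x²⁷, x²⁸, x¹², x¹³, x¹¹, x¹⁰, x¹⁴, x¹⁵, x¹⁶, x¹⁷, x¹⁸, x¹⁹} are distinct. Hence |G| = 29.

Answer: 29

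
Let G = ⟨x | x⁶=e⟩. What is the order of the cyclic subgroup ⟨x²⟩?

|⟨x²⟩| equals the order of x². Compute successive powers until reaching e:
  (x²)¹ = x², (x²)² = x⁴, (x²)³ = e.
The smallest positive k with (x²)ᵏ = e is 3, so |⟨x²⟩| = 3.

Answer: 3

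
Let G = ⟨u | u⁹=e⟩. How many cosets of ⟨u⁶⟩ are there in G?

First find ord(u⁶) by computing successive powers:
  (u⁶)¹ = u⁶, (u⁶)² = u³, (u⁶)³ = e.
So |⟨u⁶⟩| = ord(u⁶) = 3. With |G| = 9, by Lagrange [G : ⟨u⁶⟩] = 9/3 = 3.

Answer: 3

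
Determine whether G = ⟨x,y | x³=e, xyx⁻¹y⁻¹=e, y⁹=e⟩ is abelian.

Each pair of generators commutes: x·y = xy = y·x. Since the generators pairwise commute, every element of G commutes with every other, so G is abelian.

Answer: Yes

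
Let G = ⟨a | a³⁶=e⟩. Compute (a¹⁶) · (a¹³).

Compute (a¹⁶) · (a¹³) by multiplying left to right and reducing via the relations at each step:
  (a¹⁶) · a¹³ = a²⁹

Answer: a²⁹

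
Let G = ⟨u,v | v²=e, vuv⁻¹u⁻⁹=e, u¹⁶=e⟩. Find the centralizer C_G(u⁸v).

⟨u⁸v⟩ ⊆ C_G(u⁸v) since powers of u⁸v commute with u⁸v; so |C_G(u⁸v)| ≥ |⟨u⁸v⟩| = 2.
By orbit–stabilizer, |C_G(u⁸v)| = |G| / |conj. class of u⁸v| = 32 / 2 = 16.
The 16 elements commuting with u⁸v are {e, u², u⁴, u⁶, u⁸, u¹⁰, u¹², u¹⁴, v, u¹⁰v, u²v, u¹²v, u⁴v, u¹⁴v, u⁶v, u⁸v}.

Answer: {e, u², u⁴, u⁶, u⁸, u¹⁰, u¹², u¹⁴, v, u¹⁰v, u²v, u¹²v, u⁴v, u¹⁴v, u⁶v, u⁸v}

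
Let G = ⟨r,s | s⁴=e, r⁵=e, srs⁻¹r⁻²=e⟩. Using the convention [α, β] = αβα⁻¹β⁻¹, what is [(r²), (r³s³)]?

[(r²), (r³s³)] = (r²)·(r³s³)·(r²)⁻¹·(r³s³)⁻¹.
  (r²) · (r³s³) = s³
  (s³) · (r³) = r⁴s³
  (r⁴s³) · (r⁴s) = r

Answer: r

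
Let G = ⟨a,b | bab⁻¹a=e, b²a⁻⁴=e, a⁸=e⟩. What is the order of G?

Enumerate words in the generators, reducing via the relations: the distinct elements are
  {a, b, e, ab, a², a³, a⁴, a⁵, a⁶, a⁷, a²b, a³b, b⁻¹, ab⁻¹, a²b⁻¹, a³b⁻¹}.
No further products give new elements, so |G| = 16.

Answer: 16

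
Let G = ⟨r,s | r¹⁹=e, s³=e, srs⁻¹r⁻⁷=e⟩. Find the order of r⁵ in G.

Compute successive powers until reaching e:
  (r⁵)¹ = r⁵, (r⁵)² = r¹⁰, (r⁵)³ = r¹⁵, (r⁵)⁴ = r, (r⁵)⁵ = r⁶, (r⁵)⁶ = r¹¹, (r⁵)⁷ = r¹⁶, (r⁵)⁸ = r², (r⁵)⁹ = r⁷, (r⁵)¹⁰ = r¹², (r⁵)¹¹ = r¹⁷, (r⁵)¹² = r³, (r⁵)¹³ = r⁸, (r⁵)¹⁴ = r¹³, (r⁵)¹⁵ = r¹⁸, (r⁵)¹⁶ = r⁴, (r⁵)¹⁷ = r⁹, (r⁵)¹⁸ = r¹⁴, (r⁵)¹⁹ = e.
The smallest positive k with (r⁵)ᵏ = e is 19.

Answer: 19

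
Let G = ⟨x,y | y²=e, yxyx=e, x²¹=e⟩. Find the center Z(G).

An element z ∈ Z(G) iff z commutes with every generator.
For example e is central: e·x = x = x·e; e·y = y = y·e.
Whereas x ∉ Z(G) since x·y = xy ≠ x²⁰y = y·x.
Checking each of the 42 elements this way gives Z(G) = {e}, of order 1.

Answer: {e}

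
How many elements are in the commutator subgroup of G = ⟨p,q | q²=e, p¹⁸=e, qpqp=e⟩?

G' = [G, G] is generated by all commutators. The generator-pair commutators are: [p, q] = p².
The subgroup they normally generate is {e, p², p⁴, p⁶, p⁸, p¹⁰, p¹², p¹⁴, p¹⁶}, of order 9.
Check: |G/G'| = 36/9 = 4 is the order of the abelianisation.

Answer: 9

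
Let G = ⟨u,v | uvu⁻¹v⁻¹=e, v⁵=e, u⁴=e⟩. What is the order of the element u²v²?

Compute successive powers until reaching e:
  (u²v²)¹ = u²v², (u²v²)² = v⁴, (u²v²)³ = u²v, (u²v²)⁴ = v³, (u²v²)⁵ = u², (u²v²)⁶ = v², (u²v²)⁷ = u²v⁴, (u²v²)⁸ = v, (u²v²)⁹ = u²v³, (u²v²)¹⁰ = e.
The smallest positive k with (u²v²)ᵏ = e is 10.

Answer: 10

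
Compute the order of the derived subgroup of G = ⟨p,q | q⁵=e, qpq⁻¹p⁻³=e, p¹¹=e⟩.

G' = [G, G] is generated by all commutators. The generator-pair commutators are: [p, q] = p⁹.
The subgroup they normally generate is {e, p, p², p³, p⁴, p⁵, p⁶, p⁷, p⁸, p⁹, p¹⁰}, of order 11.
Check: |G/G'| = 55/11 = 5 is the order of the abelianisation.

Answer: 11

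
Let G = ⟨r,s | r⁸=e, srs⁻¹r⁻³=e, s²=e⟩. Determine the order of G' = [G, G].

G' = [G, G] is generated by all commutators. The generator-pair commutators are: [r, s] = r⁶.
The subgroup they normally generate is {e, r², r⁴, r⁶}, of order 4.
Check: |G/G'| = 16/4 = 4 is the order of the abelianisation.

Answer: 4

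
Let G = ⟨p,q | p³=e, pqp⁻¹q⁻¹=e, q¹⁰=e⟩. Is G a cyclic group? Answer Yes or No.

|G| = 30. The element pq has order 30 (its powers give 30 distinct elements), so ⟨pq⟩ = G and G is cyclic.

Answer: Yes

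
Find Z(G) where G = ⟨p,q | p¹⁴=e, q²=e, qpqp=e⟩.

An element z ∈ Z(G) iff z commutes with every generator.
For example p⁷ is central: (p⁷)·p = p⁸ = p·(p⁷); (p⁷)·q = p⁷q = q·(p⁷).
Whereas p ∉ Z(G) since p·q = pq ≠ p¹³q = q·p.
Checking each of the 28 elements this way gives Z(G) = {e, p⁷}, of order 2.

Answer: {e, p⁷}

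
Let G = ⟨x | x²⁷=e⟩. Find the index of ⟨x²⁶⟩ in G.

First find ord(x²⁶) by computing successive powers:
  (x²⁶)¹ = x²⁶, (x²⁶)² = x²⁵, (x²⁶)³ = x²⁴, (x²⁶)⁴ = x²³, (x²⁶)⁵ = x²², (x²⁶)⁶ = x²¹, (x²⁶)⁷ = x²⁰, (x²⁶)⁸ = x¹⁹, (x²⁶)⁹ = x¹⁸, (x²⁶)¹⁰ = x¹⁷, (x²⁶)¹¹ = x¹⁶, (x²⁶)¹² = x¹⁵, (x²⁶)¹³ = x¹⁴, (x²⁶)¹⁴ = x¹³, (x²⁶)¹⁵ = x¹², (x²⁶)¹⁶ = x¹¹, (x²⁶)¹⁷ = x¹⁰, (x²⁶)¹⁸ = x⁹, (x²⁶)¹⁹ = x⁸, (x²⁶)²⁰ = x⁷, (x²⁶)²¹ = x⁶, (x²⁶)²² = x⁵, (x²⁶)²³ = x⁴, (x²⁶)²⁴ = x³, (x²⁶)²⁵ = x², (x²⁶)²⁶ = x, (x²⁶)²⁷ = e.
So |⟨x²⁶⟩| = ord(x²⁶) = 27. With |G| = 27, by Lagrange [G : ⟨x²⁶⟩] = 27/27 = 1.

Answer: 1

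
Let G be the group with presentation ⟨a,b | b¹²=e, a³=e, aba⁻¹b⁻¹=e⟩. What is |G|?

Enumerate words in the generators, reducing via the relations: the distinct elements are
  {a, b, e, ab, a², b², b³, b⁴, b⁵, b⁶, b⁷, b⁸, b⁹, ab², ab³, ab⁴, ab⁵, ab⁶, ab⁷, ab⁸, ab⁹, a²b, b¹¹, b¹⁰, ab¹¹, ab¹⁰, a²b², a²b³, a²b⁴, a²b⁵, a²b⁶, a²b⁷, a²b⁸, a²b⁹, a²b¹¹, a²b¹⁰}.
No further products give new elements, so |G| = 36.

Answer: 36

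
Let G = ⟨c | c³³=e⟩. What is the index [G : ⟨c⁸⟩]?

First find ord(c⁸) by computing successive powers:
  (c⁸)¹ = c⁸, (c⁸)² = c¹⁶, (c⁸)³ = c²⁴, (c⁸)⁴ = c³², (c⁸)⁵ = c⁷, (c⁸)⁶ = c¹⁵, (c⁸)⁷ = c²³, (c⁸)⁸ = c³¹, (c⁸)⁹ = c⁶, (c⁸)¹⁰ = c¹⁴, (c⁸)¹¹ = c²², (c⁸)¹² = c³⁰, (c⁸)¹³ = c⁵, (c⁸)¹⁴ = c¹³, (c⁸)¹⁵ = c²¹, (c⁸)¹⁶ = c²⁹, (c⁸)¹⁷ = c⁴, (c⁸)¹⁸ = c¹², (c⁸)¹⁹ = c²⁰, (c⁸)²⁰ = c²⁸, (c⁸)²¹ = c³, (c⁸)²² = c¹¹, (c⁸)²³ = c¹⁹, (c⁸)²⁴ = c²⁷, (c⁸)²⁵ = c², (c⁸)²⁶ = c¹⁰, (c⁸)²⁷ = c¹⁸, (c⁸)²⁸ = c²⁶, (c⁸)²⁹ = c, (c⁸)³⁰ = c⁹, (c⁸)³¹ = c¹⁷, (c⁸)³² = c²⁵, (c⁸)³³ = e.
So |⟨c⁸⟩| = ord(c⁸) = 33. With |G| = 33, by Lagrange [G : ⟨c⁸⟩] = 33/33 = 1.

Answer: 1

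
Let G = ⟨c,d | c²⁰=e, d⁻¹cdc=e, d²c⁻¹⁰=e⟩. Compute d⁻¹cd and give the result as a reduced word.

Multiply left to right, reducing at each step:
  (d⁻¹) · c = c⁹d
  (c⁹d) · d = c¹⁹

Answer: c¹⁹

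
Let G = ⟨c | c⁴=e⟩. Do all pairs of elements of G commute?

G has a single generator, so G is cyclic and hence abelian.

Answer: Yes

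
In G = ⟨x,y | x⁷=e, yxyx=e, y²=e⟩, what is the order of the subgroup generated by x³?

|⟨x³⟩| equals the order of x³. Compute successive powers until reaching e:
  (x³)¹ = x³, (x³)² = x⁶, (x³)³ = x², (x³)⁴ = x⁵, (x³)⁵ = x, (x³)⁶ = x⁴, (x³)⁷ = e.
The smallest positive k with (x³)ᵏ = e is 7, so |⟨x³⟩| = 7.

Answer: 7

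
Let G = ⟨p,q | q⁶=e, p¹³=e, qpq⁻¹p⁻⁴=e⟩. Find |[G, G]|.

G' = [G, G] is generated by all commutators. The generator-pair commutators are: [p, q] = p¹⁰.
The subgroup they normally generate is {e, p, p², p³, p⁴, p⁵, p⁶, p⁷, p⁸, p⁹, p¹⁰, p¹¹, p¹²}, of order 13.
Check: |G/G'| = 78/13 = 6 is the order of the abelianisation.

Answer: 13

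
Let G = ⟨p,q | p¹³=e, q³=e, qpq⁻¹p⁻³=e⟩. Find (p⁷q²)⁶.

Compute successive powers of (p⁷q²), reducing at each step:
  (p⁷q²)²: (p⁷q²) · p⁷ = p⁵q²;   (p⁵q²) · q² = p⁵q
  (p⁷q²)³: (p⁵q) · p⁷ = q;   q · q² = e
  (p⁷q²)⁴: e · p⁷ = p⁷;   (p⁷) · q² = p⁷q²
  (p⁷q²)⁵: (p⁷q²) · p⁷ = p⁵q²;   (p⁵q²) · q² = p⁵q
  (p⁷q²)⁶: (p⁵q) · p⁷ = q;   q · q² = e

Answer: e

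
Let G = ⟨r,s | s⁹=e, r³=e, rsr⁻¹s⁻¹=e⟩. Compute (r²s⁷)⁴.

Compute successive powers of (r²s⁷), reducing at each step:
  (r²s⁷)²: (r²s⁷) · r² = rs⁷;   (rs⁷) · s⁷ = rs⁵
  (r²s⁷)³: (rs⁵) · r² = s⁵;   (s⁵) · s⁷ = s³
  (r²s⁷)⁴: (s³) · r² = r²s³;   (r²s³) · s⁷ = r²s

Answer: r²s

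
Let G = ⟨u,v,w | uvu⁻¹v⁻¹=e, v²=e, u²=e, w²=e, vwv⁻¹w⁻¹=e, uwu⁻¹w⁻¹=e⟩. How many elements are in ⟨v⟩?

|⟨v⟩| equals the order of v. Compute successive powers until reaching e:
  v¹ = v, v² = e.
The smallest positive k with vᵏ = e is 2, so |⟨v⟩| = 2.

Answer: 2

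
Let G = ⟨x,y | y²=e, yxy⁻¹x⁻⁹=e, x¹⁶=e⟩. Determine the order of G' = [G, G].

G' = [G, G] is generated by all commutators. The generator-pair commutators are: [x, y] = x⁸.
The subgroup they normally generate is {e, x⁸}, of order 2.
Check: |G/G'| = 32/2 = 16 is the order of the abelianisation.

Answer: 2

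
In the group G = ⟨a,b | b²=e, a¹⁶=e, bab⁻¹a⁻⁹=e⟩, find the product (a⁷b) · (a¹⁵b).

Compute (a⁷b) · (a¹⁵b) by multiplying left to right and reducing via the relations at each step:
  (a⁷b) · a¹⁵ = a¹⁴b
  (a¹⁴b) · b = a¹⁴

Answer: a¹⁴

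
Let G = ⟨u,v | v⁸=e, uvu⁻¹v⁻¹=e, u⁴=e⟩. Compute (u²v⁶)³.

Compute successive powers of (u²v⁶), reducing at each step:
  (u²v⁶)²: (u²v⁶) · u² = v⁶;   (v⁶) · v⁶ = v⁴
  (u²v⁶)³: (v⁴) · u² = u²v⁴;   (u²v⁴) · v⁶ = u²v²

Answer: u²v²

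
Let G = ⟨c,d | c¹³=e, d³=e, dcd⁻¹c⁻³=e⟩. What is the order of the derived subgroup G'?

G' = [G, G] is generated by all commutators. The generator-pair commutators are: [c, d] = c¹¹.
The subgroup they normally generate is {e, c, c², c³, c⁴, c⁵, c⁶, c⁷, c⁸, c⁹, c¹⁰, c¹¹, c¹²}, of order 13.
Check: |G/G'| = 39/13 = 3 is the order of the abelianisation.

Answer: 13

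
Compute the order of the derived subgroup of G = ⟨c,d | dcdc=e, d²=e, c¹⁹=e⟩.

G' = [G, G] is generated by all commutators. The generator-pair commutators are: [c, d] = c².
The subgroup they normally generate is {e, c, c², c³, c⁴, c⁵, c⁶, c⁷, c⁸, c⁹, c¹⁰, c¹¹, c¹², c¹³, c¹⁴, c¹⁵, c¹⁶, c¹⁷, c¹⁸}, of order 19.
Check: |G/G'| = 38/19 = 2 is the order of the abelianisation.

Answer: 19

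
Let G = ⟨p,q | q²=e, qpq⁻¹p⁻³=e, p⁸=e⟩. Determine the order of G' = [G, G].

G' = [G, G] is generated by all commutators. The generator-pair commutators are: [p, q] = p⁶.
The subgroup they normally generate is {e, p², p⁴, p⁶}, of order 4.
Check: |G/G'| = 16/4 = 4 is the order of the abelianisation.

Answer: 4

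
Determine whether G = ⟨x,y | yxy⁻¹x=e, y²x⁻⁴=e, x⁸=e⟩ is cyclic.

Every cyclic group is abelian. But x·y = xy while y·x = x³y⁻¹, so x·y ≠ y·x and G is not abelian. Hence G is not cyclic.

Answer: No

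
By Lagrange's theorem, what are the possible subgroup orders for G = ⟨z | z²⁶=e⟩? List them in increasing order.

|G| = 26 = 2 · 13. By Lagrange's theorem the order of any subgroup divides 26; the divisors of 26 are 1, 2, 13, 26.

Answer: 1, 2, 13, 26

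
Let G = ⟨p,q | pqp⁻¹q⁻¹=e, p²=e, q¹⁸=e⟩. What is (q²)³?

Compute successive powers of (q²), reducing at each step:
  (q²)²: (q²) · q² = q⁴
  (q²)³: (q⁴) · q² = q⁶

Answer: q⁶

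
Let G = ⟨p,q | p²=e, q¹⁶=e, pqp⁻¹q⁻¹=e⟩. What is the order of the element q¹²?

Compute successive powers until reaching e:
  (q¹²)¹ = q¹², (q¹²)² = q⁸, (q¹²)³ = q⁴, (q¹²)⁴ = e.
The smallest positive k with (q¹²)ᵏ = e is 4.

Answer: 4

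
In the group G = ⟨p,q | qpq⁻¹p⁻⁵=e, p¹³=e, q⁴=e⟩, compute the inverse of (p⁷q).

The order of (p⁷q) is 4 (smallest k with (p⁷q)ᵏ = e), so (p⁷q)⁻¹ = (p⁷q)³ = p⁹q³.
Check: (p⁷q) · (p⁹q³) → (p⁷q) · p⁹ = q;   q · q³ = e, giving e as required.

Answer: p⁹q³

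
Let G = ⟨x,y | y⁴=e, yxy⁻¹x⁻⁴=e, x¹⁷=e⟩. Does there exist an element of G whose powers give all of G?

Every cyclic group is abelian. But x·y = xy while y·x = x⁴y, so x·y ≠ y·x and G is not abelian. Hence G is not cyclic.

Answer: No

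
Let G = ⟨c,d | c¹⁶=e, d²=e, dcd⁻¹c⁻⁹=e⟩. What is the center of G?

An element z ∈ Z(G) iff z commutes with every generator.
For example c² is central: (c²)·c = c³ = c·(c²); (c²)·d = c²d = d·(c²).
Whereas c ∉ Z(G) since c·d = cd ≠ c⁹d = d·c.
Checking each of the 32 elements this way gives Z(G) = {e, c², c⁴, c⁶, c⁸, c¹⁰, c¹², c¹⁴}, of order 8.

Answer: {e, c², c⁴, c⁶, c⁸, c¹⁰, c¹², c¹⁴}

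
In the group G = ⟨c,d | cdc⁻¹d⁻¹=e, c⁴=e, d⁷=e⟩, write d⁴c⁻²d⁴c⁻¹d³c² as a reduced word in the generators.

Multiply left to right, reducing at each step:
  (d⁴) · c⁻² = c²d⁴
  (c²d⁴) · d⁴ = c²d
  (c²d) · c⁻¹ = cd
  (cd) · d³ = cd⁴
  (cd⁴) · c² = c³d⁴

Answer: c³d⁴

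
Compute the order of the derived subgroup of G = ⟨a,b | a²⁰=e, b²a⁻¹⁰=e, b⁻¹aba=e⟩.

G' = [G, G] is generated by all commutators. The generator-pair commutators are: [a, b] = a².
The subgroup they normally generate is {e, a², a⁴, a⁶, a⁸, a¹⁰, a¹², a¹⁴, a¹⁶, a¹⁸}, of order 10.
Check: |G/G'| = 40/10 = 4 is the order of the abelianisation.

Answer: 10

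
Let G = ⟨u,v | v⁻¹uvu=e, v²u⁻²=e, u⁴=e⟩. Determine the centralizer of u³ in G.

⟨u³⟩ ⊆ C_G(u³) since powers of u³ commute with u³; so |C_G(u³)| ≥ |⟨u³⟩| = 4.
By orbit–stabilizer, |C_G(u³)| = |G| / |conj. class of u³| = 8 / 2 = 4.
The 4 elements commuting with u³ are {e, u, u², u³}.

Answer: {e, u, u², u³}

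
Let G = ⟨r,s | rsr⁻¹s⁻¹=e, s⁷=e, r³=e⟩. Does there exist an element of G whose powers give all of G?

|G| = 21. The element rs has order 21 (its powers give 21 distinct elements), so ⟨rs⟩ = G and G is cyclic.

Answer: Yes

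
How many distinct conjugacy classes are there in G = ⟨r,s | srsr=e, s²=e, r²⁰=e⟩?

The conjugacy classes (representative and size) are:
  [e] (size 1), [r] (size 2), [r¹⁸] (size 2), [r³] (size 2), [r⁴] (size 2), [r¹⁵] (size 2), [r¹⁴] (size 2), [r⁷] (size 2), [r¹²] (size 2), [r¹¹] (size 2), [r¹⁰] (size 1), [r¹⁸s] (size 10), [r⁵s] (size 10).
Class equation: 1 + 2 + 2 + 2 + 2 + 2 + 2 + 2 + 2 + 2 + 1 + 10 + 10 = 40 = |G|. So G has 13 conjugacy classes.

Answer: 13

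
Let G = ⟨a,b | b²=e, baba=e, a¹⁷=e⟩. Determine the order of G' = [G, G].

G' = [G, G] is generated by all commutators. The generator-pair commutators are: [a, b] = a².
The subgroup they normally generate is {e, a, a², a³, a⁴, a⁵, a⁶, a⁷, a⁸, a⁹, a¹⁰, a¹¹, a¹², a¹³, a¹⁴, a¹⁵, a¹⁶}, of order 17.
Check: |G/G'| = 34/17 = 2 is the order of the abelianisation.

Answer: 17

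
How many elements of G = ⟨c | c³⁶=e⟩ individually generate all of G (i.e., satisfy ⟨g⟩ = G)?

G is cyclic of order 36. An element generates G iff its order is 36, and a cyclic group of order 36 has exactly φ(36) = 12 such elements.

Answer: 12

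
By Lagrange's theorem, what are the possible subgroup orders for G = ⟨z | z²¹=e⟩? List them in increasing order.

|G| = 21 = 3 · 7. By Lagrange's theorem the order of any subgroup divides 21; the divisors of 21 are 1, 3, 7, 21.

Answer: 1, 3, 7, 21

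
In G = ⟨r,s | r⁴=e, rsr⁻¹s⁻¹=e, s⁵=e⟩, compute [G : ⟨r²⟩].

First find ord(r²) by computing successive powers:
  (r²)¹ = r², (r²)² = e.
So |⟨r²⟩| = ord(r²) = 2. With |G| = 20, by Lagrange [G : ⟨r²⟩] = 20/2 = 10.

Answer: 10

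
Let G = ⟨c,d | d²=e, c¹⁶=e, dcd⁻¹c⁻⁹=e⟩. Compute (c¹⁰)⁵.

Compute successive powers of (c¹⁰), reducing at each step:
  (c¹⁰)²: (c¹⁰) · c¹⁰ = c⁴
  (c¹⁰)³: (c⁴) · c¹⁰ = c¹⁴
  (c¹⁰)⁴: (c¹⁴) · c¹⁰ = c⁸
  (c¹⁰)⁵: (c⁸) · c¹⁰ = c²

Answer: c²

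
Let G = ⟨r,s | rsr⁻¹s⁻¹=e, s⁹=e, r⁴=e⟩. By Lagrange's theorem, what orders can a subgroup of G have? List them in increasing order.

|G| = 36 = 2² · 3². By Lagrange's theorem the order of any subgroup divides 36; the divisors of 36 are 1, 2, 3, 4, 6, 9, 12, 18, 36.

Answer: 1, 2, 3, 4, 6, 9, 12, 18, 36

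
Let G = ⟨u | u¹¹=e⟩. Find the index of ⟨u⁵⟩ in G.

First find ord(u⁵) by computing successive powers:
  (u⁵)¹ = u⁵, (u⁵)² = u¹⁰, (u⁵)³ = u⁴, (u⁵)⁴ = u⁹, (u⁵)⁵ = u³, (u⁵)⁶ = u⁸, (u⁵)⁷ = u², (u⁵)⁸ = u⁷, (u⁵)⁹ = u, (u⁵)¹⁰ = u⁶, (u⁵)¹¹ = e.
So |⟨u⁵⟩| = ord(u⁵) = 11. With |G| = 11, by Lagrange [G : ⟨u⁵⟩] = 11/11 = 1.

Answer: 1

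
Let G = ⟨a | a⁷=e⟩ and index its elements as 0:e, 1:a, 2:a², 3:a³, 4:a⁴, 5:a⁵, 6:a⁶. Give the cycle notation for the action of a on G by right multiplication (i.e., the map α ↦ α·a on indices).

(0 1 2 3 4 5 6)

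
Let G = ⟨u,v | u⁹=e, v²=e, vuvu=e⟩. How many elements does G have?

Enumerate words in the generators, reducing via the relations: the distinct elements are
  {e, u, v, uv, u², u³, u⁴, u⁵, u⁶, u⁷, u⁸, u²v, u³v, u⁴v, u⁵v, u⁶v, u⁷v, u⁸v}.
No further products give new elements, so |G| = 18.

Answer: 18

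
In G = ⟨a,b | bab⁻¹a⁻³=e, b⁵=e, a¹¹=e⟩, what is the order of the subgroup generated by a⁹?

|⟨a⁹⟩| equals the order of a⁹. Compute successive powers until reaching e:
  (a⁹)¹ = a⁹, (a⁹)² = a⁷, (a⁹)³ = a⁵, (a⁹)⁴ = a³, (a⁹)⁵ = a, (a⁹)⁶ = a¹⁰, (a⁹)⁷ = a⁸, (a⁹)⁸ = a⁶, (a⁹)⁹ = a⁴, (a⁹)¹⁰ = a², (a⁹)¹¹ = e.
The smallest positive k with (a⁹)ᵏ = e is 11, so |⟨a⁹⟩| = 11.

Answer: 11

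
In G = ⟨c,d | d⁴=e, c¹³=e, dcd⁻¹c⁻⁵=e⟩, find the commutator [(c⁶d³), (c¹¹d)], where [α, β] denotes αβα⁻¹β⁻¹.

[(c⁶d³), (c¹¹d)] = (c⁶d³)·(c¹¹d)·(c⁶d³)⁻¹·(c¹¹d)⁻¹.
  (c⁶d³) · (c¹¹d) = c³
  (c³) · (c⁹d) = c¹²d
  (c¹²d) · (c³d³) = c

Answer: c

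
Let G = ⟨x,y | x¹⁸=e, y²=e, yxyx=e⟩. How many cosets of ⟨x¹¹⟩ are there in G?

First find ord(x¹¹) by computing successive powers:
  (x¹¹)¹ = x¹¹, (x¹¹)² = x⁴, (x¹¹)³ = x¹⁵, (x¹¹)⁴ = x⁸, (x¹¹)⁵ = x, (x¹¹)⁶ = x¹², (x¹¹)⁷ = x⁵, (x¹¹)⁸ = x¹⁶, (x¹¹)⁹ = x⁹, (x¹¹)¹⁰ = x², (x¹¹)¹¹ = x¹³, (x¹¹)¹² = x⁶, (x¹¹)¹³ = x¹⁷, (x¹¹)¹⁴ = x¹⁰, (x¹¹)¹⁵ = x³, (x¹¹)¹⁶ = x¹⁴, (x¹¹)¹⁷ = x⁷, (x¹¹)¹⁸ = e.
So |⟨x¹¹⟩| = ord(x¹¹) = 18. With |G| = 36, by Lagrange [G : ⟨x¹¹⟩] = 36/18 = 2.

Answer: 2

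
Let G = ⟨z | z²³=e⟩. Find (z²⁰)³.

Compute successive powers of (z²⁰), reducing at each step:
  (z²⁰)²: (z²⁰) · z²⁰ = z¹⁷
  (z²⁰)³: (z¹⁷) · z²⁰ = z¹⁴

Answer: z¹⁴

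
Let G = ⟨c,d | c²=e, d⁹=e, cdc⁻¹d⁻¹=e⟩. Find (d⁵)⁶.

Compute successive powers of (d⁵), reducing at each step:
  (d⁵)²: (d⁵) · d⁵ = d
  (d⁵)³: d · d⁵ = d⁶
  (d⁵)⁴: (d⁶) · d⁵ = d²
  (d⁵)⁵: (d²) · d⁵ = d⁷
  (d⁵)⁶: (d⁷) · d⁵ = d³

Answer: d³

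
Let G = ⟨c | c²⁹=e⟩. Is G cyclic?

|G| = 29. The element c has order 29 (its powers give 29 distinct elements), so ⟨c⟩ = G and G is cyclic.

Answer: Yes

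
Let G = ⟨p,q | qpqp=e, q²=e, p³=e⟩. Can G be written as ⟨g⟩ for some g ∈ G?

Every cyclic group is abelian. But p·q = pq while q·p = p²q, so p·q ≠ q·p and G is not abelian. Hence G is not cyclic.

Answer: No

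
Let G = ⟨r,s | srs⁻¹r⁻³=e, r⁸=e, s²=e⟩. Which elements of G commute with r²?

⟨r²⟩ ⊆ C_G(r²) since powers of r² commute with r²; so |C_G(r²)| ≥ |⟨r²⟩| = 4.
By orbit–stabilizer, |C_G(r²)| = |G| / |conj. class of r²| = 16 / 2 = 8.
The 8 elements commuting with r² are {e, r, r², r³, r⁴, r⁵, r⁶, r⁷}.

Answer: {e, r, r², r³, r⁴, r⁵, r⁶, r⁷}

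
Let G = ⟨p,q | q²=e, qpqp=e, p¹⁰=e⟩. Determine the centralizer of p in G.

⟨p⟩ ⊆ C_G(p) since powers of p commute with p; so |C_G(p)| ≥ |⟨p⟩| = 10.
By orbit–stabilizer, |C_G(p)| = |G| / |conj. class of p| = 20 / 2 = 10.
The 10 elements commuting with p are {e, p, p², p³, p⁴, p⁵, p⁶, p⁷, p⁸, p⁹}.

Answer: {e, p, p², p³, p⁴, p⁵, p⁶, p⁷, p⁸, p⁹}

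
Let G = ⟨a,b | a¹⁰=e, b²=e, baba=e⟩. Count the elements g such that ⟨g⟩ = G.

⟨g⟩ = G would require ord(g) = |G| = 20, but the maximum element order in G is 10 < 20. So G is not cyclic and no single element generates it: the count is 0.

Answer: 0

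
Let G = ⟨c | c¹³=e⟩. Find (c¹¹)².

Compute successive powers of (c¹¹), reducing at each step:
  (c¹¹)²: (c¹¹) · c¹¹ = c⁹

Answer: c⁹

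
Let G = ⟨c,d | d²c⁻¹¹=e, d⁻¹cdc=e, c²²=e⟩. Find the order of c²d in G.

Compute successive powers until reaching e:
  (c²d)¹ = c²d, (c²d)² = c¹¹, (c²d)³ = c²d⁻¹, (c²d)⁴ = e.
The smallest positive k with (c²d)ᵏ = e is 4.

Answer: 4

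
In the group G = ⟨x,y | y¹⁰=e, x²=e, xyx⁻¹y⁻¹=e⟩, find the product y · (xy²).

Compute y · (xy²) by multiplying left to right and reducing via the relations at each step:
  y · x = xy
  (xy) · y² = xy³

Answer: xy³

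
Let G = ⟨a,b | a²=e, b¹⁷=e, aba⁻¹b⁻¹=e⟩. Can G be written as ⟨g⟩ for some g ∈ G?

|G| = 34. The element ab has order 34 (its powers give 34 distinct elements), so ⟨ab⟩ = G and G is cyclic.

Answer: Yes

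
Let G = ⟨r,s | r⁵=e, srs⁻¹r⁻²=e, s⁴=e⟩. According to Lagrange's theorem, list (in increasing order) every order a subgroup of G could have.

|G| = 20 = 2² · 5. By Lagrange's theorem the order of any subgroup divides 20; the divisors of 20 are 1, 2, 4, 5, 10, 20.

Answer: 1, 2, 4, 5, 10, 20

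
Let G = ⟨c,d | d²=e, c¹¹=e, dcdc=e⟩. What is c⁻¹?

The order of c is 11 (smallest k with cᵏ = e), so c⁻¹ = c¹⁰ = c¹⁰.
Check: c · (c¹⁰) → c · c¹⁰ = e, giving e as required.

Answer: c¹⁰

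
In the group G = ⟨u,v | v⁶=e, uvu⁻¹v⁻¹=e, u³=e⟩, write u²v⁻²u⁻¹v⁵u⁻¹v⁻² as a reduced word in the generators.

Multiply left to right, reducing at each step:
  (u²) · v⁻² = u²v⁴
  (u²v⁴) · u⁻¹ = uv⁴
  (uv⁴) · v⁵ = uv³
  (uv³) · u⁻¹ = v³
  (v³) · v⁻² = v

Answer: v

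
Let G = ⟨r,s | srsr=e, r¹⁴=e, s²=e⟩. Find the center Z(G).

An element z ∈ Z(G) iff z commutes with every generator.
For example r⁷ is central: (r⁷)·r = r⁸ = r·(r⁷); (r⁷)·s = r⁷s = s·(r⁷).
Whereas r ∉ Z(G) since r·s = rs ≠ r¹³s = s·r.
Checking each of the 28 elements this way gives Z(G) = {e, r⁷}, of order 2.

Answer: {e, r⁷}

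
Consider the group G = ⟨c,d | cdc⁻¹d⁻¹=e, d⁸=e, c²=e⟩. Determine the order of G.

Enumerate words in the generators, reducing via the relations: the distinct elements are
  {c, d, e, cd, d², d³, d⁴, d⁵, d⁶, d⁷, cd², cd³, cd⁴, cd⁵, cd⁶, cd⁷}.
No further products give new elements, so |G| = 16.

Answer: 16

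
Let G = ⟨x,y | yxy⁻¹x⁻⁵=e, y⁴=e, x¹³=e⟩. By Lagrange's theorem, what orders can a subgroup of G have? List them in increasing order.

|G| = 52 = 2² · 13. By Lagrange's theorem the order of any subgroup divides 52; the divisors of 52 are 1, 2, 4, 13, 26, 52.

Answer: 1, 2, 4, 13, 26, 52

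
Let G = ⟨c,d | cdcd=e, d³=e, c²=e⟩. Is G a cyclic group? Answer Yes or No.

Every cyclic group is abelian. But c·d = cd while d·c = cd², so c·d ≠ d·c and G is not abelian. Hence G is not cyclic.

Answer: No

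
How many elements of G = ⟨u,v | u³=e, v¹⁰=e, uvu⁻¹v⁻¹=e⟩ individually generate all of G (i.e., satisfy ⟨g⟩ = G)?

G is cyclic of order 30. An element generates G iff its order is 30, and a cyclic group of order 30 has exactly φ(30) = 8 such elements.

Answer: 8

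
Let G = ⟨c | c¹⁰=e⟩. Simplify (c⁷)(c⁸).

Compute (c⁷) · (c⁸) by multiplying left to right and reducing via the relations at each step:
  (c⁷) · c⁸ = c⁵

Answer: c⁵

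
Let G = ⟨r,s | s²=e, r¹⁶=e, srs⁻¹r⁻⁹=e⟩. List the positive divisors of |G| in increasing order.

|G| = 32 = 2⁵. By Lagrange's theorem the order of any subgroup divides 32; the divisors of 32 are 1, 2, 4, 8, 16, 32.

Answer: 1, 2, 4, 8, 16, 32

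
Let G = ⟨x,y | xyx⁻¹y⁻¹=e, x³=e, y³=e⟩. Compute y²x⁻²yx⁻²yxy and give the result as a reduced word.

Multiply left to right, reducing at each step:
  (y²) · x⁻² = xy²
  (xy²) · y = x
  x · x⁻² = x²
  (x²) · y = x²y
  (x²y) · x = y
  y · y = y²

Answer: y²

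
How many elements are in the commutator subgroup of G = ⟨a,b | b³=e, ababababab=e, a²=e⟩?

G' = [G, G] is generated by all commutators. The generator-pair commutators are: [a, b] = abab².
The subgroup they normally generate is {e, a, b, b², ab, aba, abab, ababa, b²ab²a, b²ab², b²a, ab², ba, bab, baba, ab²ab²a, ab²ab², ab²a, b²ab, b²aba, b²abab, bab²ab², bab²a, bab², abab², ab²ab, ab²aba, ab²abab, abab²ab², abab²a, b²ab²ab, abab²ab, abab²aba, abab²abab, b²ab²abab², b²ab²aba, b²ab²abab, b²abab²ab², b²abab²a, b²abab², babab², bab²ab, bab²aba, bab²abab, babab²ab², babab²a, babab²ab, ab²abab²ab², ab²abab²a, ab²abab², b²abab²ab, b²abab²aba, bab²abab²a, bab²abab², ab²abab²ab, ab²abab²aba, abab²abab²a, abab²abab², abab²abab²ab, bab²abab²ab}, of order 60.
Check: |G/G'| = 60/60 = 1 is the order of the abelianisation.

Answer: 60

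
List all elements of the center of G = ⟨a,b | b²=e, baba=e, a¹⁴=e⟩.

An element z ∈ Z(G) iff z commutes with every generator.
For example a⁷ is central: (a⁷)·a = a⁸ = a·(a⁷); (a⁷)·b = a⁷b = b·(a⁷).
Whereas a ∉ Z(G) since a·b = ab ≠ a¹³b = b·a.
Checking each of the 28 elements this way gives Z(G) = {e, a⁷}, of order 2.

Answer: {e, a⁷}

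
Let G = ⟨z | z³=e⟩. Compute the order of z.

Compute successive powers until reaching e:
  z¹ = z, z² = z², z³ = e.
The smallest positive k with zᵏ = e is 3.

Answer: 3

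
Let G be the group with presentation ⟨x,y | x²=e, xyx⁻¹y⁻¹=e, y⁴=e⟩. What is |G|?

Enumerate words in the generators, reducing via the relations: the distinct elements are
  {e, x, y, xy, y², y³, xy², xy³}.
No further products give new elements, so |G| = 8.

Answer: 8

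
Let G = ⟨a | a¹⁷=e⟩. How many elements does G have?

G is generated by a single element, so G is cyclic. The relator gives a¹⁷ = e and no smaller power is forced to be e, so the 17 powers {a, e, a², a³, a⁴, a⁵, a⁶, a⁷, a⁸, a⁹, a¹², a¹³, a¹¹, a¹⁰, a¹⁴, a¹⁵, a¹⁶} are distinct. Hence |G| = 17.

Answer: 17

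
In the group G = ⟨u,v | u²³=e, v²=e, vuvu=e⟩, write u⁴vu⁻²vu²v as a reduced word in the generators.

Multiply left to right, reducing at each step:
  (u⁴) · v = u⁴v
  (u⁴v) · u⁻² = u⁶v
  (u⁶v) · v = u⁶
  (u⁶) · u² = u⁸
  (u⁸) · v = u⁸v

Answer: u⁸v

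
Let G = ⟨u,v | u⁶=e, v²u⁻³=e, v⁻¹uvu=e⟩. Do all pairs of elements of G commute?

u·v = uv but v·u = u²v⁻¹, so u·v ≠ v·u and G is not abelian.

Answer: No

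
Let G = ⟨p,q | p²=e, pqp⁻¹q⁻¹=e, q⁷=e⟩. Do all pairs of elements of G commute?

Each pair of generators commutes: p·q = pq = q·p. Since the generators pairwise commute, every element of G commutes with every other, so G is abelian.

Answer: Yes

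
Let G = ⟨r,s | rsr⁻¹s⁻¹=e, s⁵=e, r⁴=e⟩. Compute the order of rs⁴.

Compute successive powers until reaching e:
  (rs⁴)¹ = rs⁴, (rs⁴)² = r²s³, (rs⁴)³ = r³s², (rs⁴)⁴ = s, (rs⁴)⁵ = r, (rs⁴)⁶ = r²s⁴, (rs⁴)⁷ = r³s³, (rs⁴)⁸ = s², (rs⁴)⁹ = rs, (rs⁴)¹⁰ = r², (rs⁴)¹¹ = r³s⁴, (rs⁴)¹² = s³, (rs⁴)¹³ = rs², (rs⁴)¹⁴ = r²s, (rs⁴)¹⁵ = r³, (rs⁴)¹⁶ = s⁴, (rs⁴)¹⁷ = rs³, (rs⁴)¹⁸ = r²s², (rs⁴)¹⁹ = r³s, (rs⁴)²⁰ = e.
The smallest positive k with (rs⁴)ᵏ = e is 20.

Answer: 20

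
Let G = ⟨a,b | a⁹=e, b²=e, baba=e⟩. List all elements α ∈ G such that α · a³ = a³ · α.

⟨a³⟩ ⊆ C_G(a³) since powers of a³ commute with a³; so |C_G(a³)| ≥ |⟨a³⟩| = 3.
By orbit–stabilizer, |C_G(a³)| = |G| / |conj. class of a³| = 18 / 2 = 9.
The 9 elements commuting with a³ are {e, a, a², a³, a⁴, a⁵, a⁶, a⁷, a⁸}.

Answer: {e, a, a², a³, a⁴, a⁵, a⁶, a⁷, a⁸}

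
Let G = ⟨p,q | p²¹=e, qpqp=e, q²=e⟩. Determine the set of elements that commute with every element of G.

An element z ∈ Z(G) iff z commutes with every generator.
For example e is central: e·p = p = p·e; e·q = q = q·e.
Whereas p ∉ Z(G) since p·q = pq ≠ p²⁰q = q·p.
Checking each of the 42 elements this way gives Z(G) = {e}, of order 1.

Answer: {e}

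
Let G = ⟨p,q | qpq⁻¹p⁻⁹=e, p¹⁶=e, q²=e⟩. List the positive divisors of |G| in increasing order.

|G| = 32 = 2⁵. By Lagrange's theorem the order of any subgroup divides 32; the divisors of 32 are 1, 2, 4, 8, 16, 32.

Answer: 1, 2, 4, 8, 16, 32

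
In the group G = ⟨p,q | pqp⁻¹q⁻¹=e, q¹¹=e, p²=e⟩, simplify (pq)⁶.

Compute successive powers of (pq), reducing at each step:
  (pq)²: (pq) · p = q;   q · q = q²
  (pq)³: (q²) · p = pq²;   (pq²) · q = pq³
  (pq)⁴: (pq³) · p = q³;   (q³) · q = q⁴
  (pq)⁵: (q⁴) · p = pq⁴;   (pq⁴) · q = pq⁵
  (pq)⁶: (pq⁵) · p = q⁵;   (q⁵) · q = q⁶

Answer: q⁶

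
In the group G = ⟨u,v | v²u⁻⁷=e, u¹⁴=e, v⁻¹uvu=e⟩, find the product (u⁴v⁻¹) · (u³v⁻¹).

Compute (u⁴v⁻¹) · (u³v⁻¹) by multiplying left to right and reducing via the relations at each step:
  (u⁴v⁻¹) · u³ = uv⁻¹
  (uv⁻¹) · v⁻¹ = u⁸

Answer: u⁸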